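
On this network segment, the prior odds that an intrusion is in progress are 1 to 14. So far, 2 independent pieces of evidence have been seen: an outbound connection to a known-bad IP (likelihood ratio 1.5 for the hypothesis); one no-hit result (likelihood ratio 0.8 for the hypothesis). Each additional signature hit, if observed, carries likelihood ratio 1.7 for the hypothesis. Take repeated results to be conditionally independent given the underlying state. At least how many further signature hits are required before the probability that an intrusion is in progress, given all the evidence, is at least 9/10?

9

Prior odds = 1/14.
Combined Bayes factor of the evidence already in hand = 1.5 × 0.8 = 1.2.
Odds after that evidence = (1/14) × 1.2 = 3/35.
Target odds = 0.9/0.1 = 9.
Need 1.7ⁿ ≥ 9 ÷ (3/35) = 105.
1.7⁸ ≈69.7576 falls short of 105 but 1.7⁹ ≈118.588 reaches it, so n = 9.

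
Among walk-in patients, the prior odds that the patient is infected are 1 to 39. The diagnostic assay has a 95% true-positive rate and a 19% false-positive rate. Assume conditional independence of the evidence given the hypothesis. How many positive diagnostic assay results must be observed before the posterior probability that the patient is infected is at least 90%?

Prior odds = 1/39.
Likelihood ratio of a positive result = 0.95/0.19 = 5.
Target odds: 0.9 ÷ 0.1 = 9.
Require 5ⁿ ≥ 9 ÷ (1/39) = 351.
5³ = 125 falls short of 351 but 5⁴ = 625 reaches it, so n = 4.

4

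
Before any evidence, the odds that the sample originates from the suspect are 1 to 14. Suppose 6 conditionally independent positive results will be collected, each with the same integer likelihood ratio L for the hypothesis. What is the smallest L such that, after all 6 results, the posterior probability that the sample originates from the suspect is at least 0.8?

2

Prior odds = 1/14.
Target odds = 0.8/0.2 = 4.
Need L⁶ ≥ 4 ÷ (1/14) = 56.
1⁶ = 1 < 56 ≤ 64 = 2⁶, so L = 2.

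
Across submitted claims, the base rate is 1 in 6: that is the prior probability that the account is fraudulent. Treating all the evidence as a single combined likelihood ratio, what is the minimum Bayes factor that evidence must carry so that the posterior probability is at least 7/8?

Prior odds = (1/6)/(5/6) = 0.2.
Target odds = 0.875/0.125 = 7.
Required Bayes factor = 7 ÷ 0.2 = 35.

35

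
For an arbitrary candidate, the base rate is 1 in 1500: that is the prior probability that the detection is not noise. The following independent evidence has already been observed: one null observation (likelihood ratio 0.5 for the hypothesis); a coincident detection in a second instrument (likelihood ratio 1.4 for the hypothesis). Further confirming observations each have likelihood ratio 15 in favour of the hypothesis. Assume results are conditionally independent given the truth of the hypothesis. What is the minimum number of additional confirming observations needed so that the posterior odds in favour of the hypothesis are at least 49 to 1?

Prior odds = (1/1500)/(1499/1500) = 1/1499.
Combined Bayes factor of the evidence already in hand = 0.5 × 1.4 = 0.7.
Odds after that evidence = (1/1499) × 0.7 = 7/14990.
Target odds = 49.
Need 15ⁿ ≥ 49 ÷ (7/14990) = 104930.
15⁴ = 50625 falls short of 104930 but 15⁵ = 759375 reaches it, so n = 5.

5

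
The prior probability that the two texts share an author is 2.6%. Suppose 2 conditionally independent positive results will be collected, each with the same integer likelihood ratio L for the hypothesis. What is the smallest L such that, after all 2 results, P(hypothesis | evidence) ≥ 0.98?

Prior odds = 0.026/0.974 = 13/487.
Target odds = 0.98/0.02 = 49.
Need L² ≥ 49 ÷ (13/487) = 23863/13.
42² = 1764 < 23863/13 ≤ 1849 = 43², so L = 43.

43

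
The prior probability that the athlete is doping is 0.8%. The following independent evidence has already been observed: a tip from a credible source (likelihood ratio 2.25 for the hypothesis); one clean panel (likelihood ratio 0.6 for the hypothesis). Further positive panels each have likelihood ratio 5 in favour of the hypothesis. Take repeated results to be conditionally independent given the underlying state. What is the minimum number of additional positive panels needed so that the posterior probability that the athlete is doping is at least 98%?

6

Prior odds = 0.008/0.992 = 1/124.
Combined Bayes factor of the evidence already in hand = 2.25 × 0.6 = 1.35.
Odds after that evidence = (1/124) × 1.35 = 27/2480.
Target odds = 0.98/0.02 = 49.
Need 5ⁿ ≥ 49 ÷ (27/2480) = 121520/27.
5⁵ = 3125 falls short of 121520/27 but 5⁶ = 15625 reaches it, so n = 6.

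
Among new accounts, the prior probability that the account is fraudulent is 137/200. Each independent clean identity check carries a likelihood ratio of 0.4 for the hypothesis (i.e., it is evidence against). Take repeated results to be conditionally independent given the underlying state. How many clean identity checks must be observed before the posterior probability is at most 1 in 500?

8

Prior odds = 0.685/0.315 = 137/63.
Likelihood ratio per clean identity check = 0.4.
Target posterior odds = 0.002/0.998 = 1/499.
Require 0.4ⁿ ≤ 1/499 ÷ (137/63) = 63/68363.
0.4⁷ = 128/78125 is still above 63/68363 but 0.4⁸ = 256/390625 is at or below it, so n = 8.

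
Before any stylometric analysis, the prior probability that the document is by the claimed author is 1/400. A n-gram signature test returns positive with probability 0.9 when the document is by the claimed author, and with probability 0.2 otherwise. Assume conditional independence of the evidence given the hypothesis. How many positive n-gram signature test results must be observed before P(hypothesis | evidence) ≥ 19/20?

6

Prior odds = 0.0025/0.9975 = 1/399.
Likelihood ratio of a positive result = 0.9/0.2 = 4.5.
Target posterior odds = 0.95/0.05 = 19.
Require 4.5ⁿ ≥ 19 ÷ (1/399) = 7581.
4.5⁵ = 1845.28125 falls short of 7581 but 4.5⁶ = 8303.765625 reaches it, so n = 6.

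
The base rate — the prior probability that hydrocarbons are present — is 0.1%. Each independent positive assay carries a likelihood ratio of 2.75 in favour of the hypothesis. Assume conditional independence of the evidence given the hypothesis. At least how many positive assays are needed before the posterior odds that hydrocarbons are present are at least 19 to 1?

Prior odds = 0.001/0.999 = 1/999.
Likelihood ratio per positive assay = 2.75.
Target odds = 19.
Require 2.75ⁿ ≥ 19 ÷ (1/999) = 18981.
2.75⁹ ≈8994.86 falls short of 18981 but 2.75¹⁰ ≈24735.9 reaches it, so n = 10.

10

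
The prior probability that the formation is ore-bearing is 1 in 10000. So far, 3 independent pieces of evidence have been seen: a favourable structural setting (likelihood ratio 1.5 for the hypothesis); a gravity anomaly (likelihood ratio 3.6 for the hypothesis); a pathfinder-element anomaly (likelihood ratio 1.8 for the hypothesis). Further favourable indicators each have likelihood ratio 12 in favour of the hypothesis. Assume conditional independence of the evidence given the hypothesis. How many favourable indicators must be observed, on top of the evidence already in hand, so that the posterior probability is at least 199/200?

5

Prior odds = 0.0001/0.9999 = 1/9999.
Combined Bayes factor of the evidence already in hand = 1.5 × 3.6 × 1.8 = 9.72.
Odds after that evidence = (1/9999) × 9.72 = 27/27775.
Target odds = 0.995/0.005 = 199.
Need 12ⁿ ≥ 199 ÷ (27/27775) = 5527225/27.
12⁴ = 20736 falls short of 5527225/27 but 12⁵ = 248832 reaches it, so n = 5.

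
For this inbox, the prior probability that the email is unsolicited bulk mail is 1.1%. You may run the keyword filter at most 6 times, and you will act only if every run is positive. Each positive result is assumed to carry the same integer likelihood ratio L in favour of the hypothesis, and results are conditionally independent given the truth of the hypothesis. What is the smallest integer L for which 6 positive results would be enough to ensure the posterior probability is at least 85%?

3

Prior odds = 0.011/0.989 = 11/989.
Target odds = 0.85/0.15 = 17/3.
Need L⁶ ≥ 17/3 ÷ (11/989) = 16813/33.
2⁶ = 64 < 16813/33 ≤ 729 = 3⁶, so L = 3.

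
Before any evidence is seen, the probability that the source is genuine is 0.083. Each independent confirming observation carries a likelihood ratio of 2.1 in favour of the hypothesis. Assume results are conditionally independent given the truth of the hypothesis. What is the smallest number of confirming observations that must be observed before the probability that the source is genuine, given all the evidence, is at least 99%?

Prior odds = 0.083/0.917 = 83/917.
Likelihood ratio per confirming observation = 2.1.
Target odds: 0.99 ÷ 0.01 = 99.
Need (83/917) × 2.1ⁿ ≥ 99, i.e. 2.1ⁿ ≥ 90783/83.
2.1⁹ ≈794.28 falls short of 90783/83 but 2.1¹⁰ ≈1667.99 reaches it, so n = 10.

10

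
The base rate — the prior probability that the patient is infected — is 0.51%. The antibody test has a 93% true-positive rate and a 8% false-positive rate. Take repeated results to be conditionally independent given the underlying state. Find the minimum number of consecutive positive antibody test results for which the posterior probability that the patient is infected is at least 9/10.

Prior odds: 0.0051 ÷ 0.9949 = 51/9949.
Likelihood ratio of a positive result = 0.93/0.08 = 11.625.
Target posterior odds = 0.9/0.1 = 9.
Need (51/9949) × 11.625ⁿ ≥ 9, i.e. 11.625ⁿ ≥ 29847/17.
11.625³ = 804357/512 falls short of 29847/17 but 11.625⁴ = 74805201/4096 reaches it, so n = 4.

4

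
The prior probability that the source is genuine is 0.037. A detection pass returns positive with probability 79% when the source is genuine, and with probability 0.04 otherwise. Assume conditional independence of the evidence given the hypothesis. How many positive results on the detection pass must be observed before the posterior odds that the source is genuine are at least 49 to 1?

Prior odds = 0.037/0.963 = 37/963.
Likelihood ratio of a positive result = 0.79/0.04 = 19.75.
Target odds = 49.
Require 19.75ⁿ ≥ 49 ÷ (37/963) = 47187/37.
19.75² = 390.0625 falls short of 47187/37 but 19.75³ = 7703.734375 reaches it, so n = 3.

3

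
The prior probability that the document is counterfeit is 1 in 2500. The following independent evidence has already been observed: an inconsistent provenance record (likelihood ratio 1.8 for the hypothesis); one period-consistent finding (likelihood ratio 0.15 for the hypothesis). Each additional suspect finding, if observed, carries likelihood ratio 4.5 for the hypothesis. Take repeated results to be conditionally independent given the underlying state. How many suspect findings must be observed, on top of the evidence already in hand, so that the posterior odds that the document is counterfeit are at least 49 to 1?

Prior odds = 0.0004/0.9996 = 1/2499.
Combined Bayes factor of the evidence already in hand = 1.8 × 0.15 = 0.27.
Odds after that evidence = (1/2499) × 0.27 = 9/83300.
Target odds = 49.
Need 4.5ⁿ ≥ 49 ÷ (9/83300) = 4081700/9.
4.5⁸ = 43046721/256 falls short of 4081700/9 but 4.5⁹ = 387420489/512 reaches it, so n = 9.

9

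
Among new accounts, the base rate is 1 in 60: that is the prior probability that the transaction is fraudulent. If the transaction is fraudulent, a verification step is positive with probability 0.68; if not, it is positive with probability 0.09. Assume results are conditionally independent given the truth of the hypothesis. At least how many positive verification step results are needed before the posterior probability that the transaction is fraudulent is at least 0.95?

4

Prior odds = (1/60)/(59/60) = 1/59.
Likelihood ratio of a positive = 0.68/0.09 = 68/9.
Target posterior odds = 0.95/0.05 = 19.
Need (1/59) × (68/9)ⁿ ≥ 19, i.e. (68/9)ⁿ ≥ 1121.
(68/9)³ = 314432/729 falls short of 1121 but (68/9)⁴ = 21381376/6561 reaches it, so n = 4.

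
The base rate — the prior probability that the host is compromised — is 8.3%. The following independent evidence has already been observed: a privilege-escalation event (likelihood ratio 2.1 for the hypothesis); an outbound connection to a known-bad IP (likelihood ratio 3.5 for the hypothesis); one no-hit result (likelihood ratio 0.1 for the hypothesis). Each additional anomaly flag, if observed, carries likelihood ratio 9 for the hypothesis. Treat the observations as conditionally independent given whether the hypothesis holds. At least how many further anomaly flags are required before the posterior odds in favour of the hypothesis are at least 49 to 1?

Prior odds = 0.083/0.917 = 83/917.
Combined Bayes factor of the evidence already in hand = 2.1 × 3.5 × 0.1 = 0.735.
Odds after that evidence = (83/917) × 0.735 = 1743/26200.
Target odds = 49.
Need 9ⁿ ≥ 49 ÷ (1743/26200) = 183400/249.
9³ = 729 falls short of 183400/249 but 9⁴ = 6561 reaches it, so n = 4.

4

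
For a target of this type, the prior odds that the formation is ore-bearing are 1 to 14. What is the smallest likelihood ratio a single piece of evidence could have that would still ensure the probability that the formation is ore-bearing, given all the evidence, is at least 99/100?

Prior odds = 1/14.
Target odds = 0.99/0.01 = 99.
Required Bayes factor = 99 ÷ (1/14) = 1386.

1386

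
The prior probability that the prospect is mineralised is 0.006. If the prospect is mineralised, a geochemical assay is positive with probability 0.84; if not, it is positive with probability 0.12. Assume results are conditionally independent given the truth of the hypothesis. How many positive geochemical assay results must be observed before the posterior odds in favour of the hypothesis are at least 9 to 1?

4

Prior odds: 0.006 ÷ 0.994 = 3/497.
Likelihood ratio of a positive = 0.84/0.12 = 7.
Target odds = 9.
Require 7ⁿ ≥ 9 ÷ (3/497) = 1491.
7³ = 343 falls short of 1491 but 7⁴ = 2401 reaches it, so n = 4.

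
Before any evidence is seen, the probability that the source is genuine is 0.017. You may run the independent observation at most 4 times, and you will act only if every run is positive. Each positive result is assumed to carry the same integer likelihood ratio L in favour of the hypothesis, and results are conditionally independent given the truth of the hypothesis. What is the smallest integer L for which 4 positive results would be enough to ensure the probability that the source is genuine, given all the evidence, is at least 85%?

5

Prior odds = 0.017/0.983 = 17/983.
Target odds = 0.85/0.15 = 17/3.
Need L⁴ ≥ 17/3 ÷ (17/983) = 983/3.
4⁴ = 256 < 983/3 ≤ 625 = 5⁴, so L = 5.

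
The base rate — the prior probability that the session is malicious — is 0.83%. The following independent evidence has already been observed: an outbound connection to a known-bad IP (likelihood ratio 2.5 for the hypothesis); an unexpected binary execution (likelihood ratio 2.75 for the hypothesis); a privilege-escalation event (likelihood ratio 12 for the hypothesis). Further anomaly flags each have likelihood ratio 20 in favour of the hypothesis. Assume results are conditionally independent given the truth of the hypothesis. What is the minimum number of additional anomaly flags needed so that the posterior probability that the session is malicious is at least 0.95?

2

Prior odds = 0.0083/0.9917 = 83/9917.
Combined Bayes factor of the evidence already in hand = 2.5 × 2.75 × 12 = 82.5.
Odds after that evidence = (83/9917) × 82.5 = 13695/19834.
Target odds = 0.95/0.05 = 19.
Need 20ⁿ ≥ 19 ÷ (13695/19834) = 376846/13695.
20¹ = 20 falls short of 376846/13695 but 20² = 400 reaches it, so n = 2.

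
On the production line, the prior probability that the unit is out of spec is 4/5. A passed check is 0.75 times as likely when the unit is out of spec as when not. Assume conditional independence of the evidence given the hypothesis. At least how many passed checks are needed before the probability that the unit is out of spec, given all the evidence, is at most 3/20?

11

Prior odds: 0.8 ÷ 0.2 = 4.
Likelihood ratio per passed check = 0.75.
Target posterior odds = 0.15/0.85 = 3/17.
Require 0.75ⁿ ≤ 3/17 ÷ 4 = 3/68.
0.75¹⁰ = 59049/1048576 is still above 3/68 but 0.75¹¹ = 177147/4194304 is at or below it, so n = 11.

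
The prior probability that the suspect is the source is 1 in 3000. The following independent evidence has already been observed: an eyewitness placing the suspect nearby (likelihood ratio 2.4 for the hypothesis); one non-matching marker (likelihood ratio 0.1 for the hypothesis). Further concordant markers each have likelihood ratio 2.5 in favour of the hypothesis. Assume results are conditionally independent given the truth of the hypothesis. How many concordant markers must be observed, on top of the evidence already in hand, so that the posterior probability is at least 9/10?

Prior odds = (1/3000)/(2999/3000) = 1/2999.
Combined Bayes factor of the evidence already in hand = 2.4 × 0.1 = 0.24.
Odds after that evidence = (1/2999) × 0.24 = 6/74975.
Target odds = 0.9/0.1 = 9.
Need 2.5ⁿ ≥ 9 ÷ (6/74975) = 112462.5.
2.5¹² = 244140625/4096 falls short of 112462.5 but 2.5¹³ ≈149012 reaches it, so n = 13.

13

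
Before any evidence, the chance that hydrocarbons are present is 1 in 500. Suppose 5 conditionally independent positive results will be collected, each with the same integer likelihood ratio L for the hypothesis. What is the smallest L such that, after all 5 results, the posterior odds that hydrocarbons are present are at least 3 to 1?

5

Prior odds = 0.002/0.998 = 1/499.
Target odds = 3.
Need L⁵ ≥ 3 ÷ (1/499) = 1497.
4⁵ = 1024 < 1497 ≤ 3125 = 5⁵, so L = 5.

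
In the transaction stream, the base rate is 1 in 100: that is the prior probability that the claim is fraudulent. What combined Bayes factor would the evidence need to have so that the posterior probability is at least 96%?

2376

Prior odds = 0.01/0.99 = 1/99.
Target odds = 0.96/0.04 = 24.
Required Bayes factor = 24 ÷ (1/99) = 2376.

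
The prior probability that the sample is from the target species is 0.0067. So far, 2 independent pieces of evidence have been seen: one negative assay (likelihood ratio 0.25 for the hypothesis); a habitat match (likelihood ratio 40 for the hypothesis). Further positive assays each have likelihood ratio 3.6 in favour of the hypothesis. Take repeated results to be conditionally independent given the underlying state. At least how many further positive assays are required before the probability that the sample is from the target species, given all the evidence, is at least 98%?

Prior odds = 0.0067/0.9933 = 67/9933.
Combined Bayes factor of the evidence already in hand = 0.25 × 40 = 10.
Odds after that evidence = (67/9933) × 10 = 670/9933.
Target odds = 0.98/0.02 = 49.
Need 3.6ⁿ ≥ 49 ÷ (670/9933) = 486717/670.
3.6⁵ = 604.66176 falls short of 486717/670 but 3.6⁶ = 34012224/15625 reaches it, so n = 6.

6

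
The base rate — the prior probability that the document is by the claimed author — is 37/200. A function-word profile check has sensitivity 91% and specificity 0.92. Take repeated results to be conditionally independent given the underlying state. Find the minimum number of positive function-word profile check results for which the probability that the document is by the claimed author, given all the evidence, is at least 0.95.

Prior odds = 0.185/0.815 = 37/163.
False-positive rate = 1 − 0.92 = 0.08; likelihood ratio of a positive = 0.91/0.08 = 11.375.
Target posterior odds = 0.95/0.05 = 19.
Need (37/163) × 11.375ⁿ ≥ 19, i.e. 11.375ⁿ ≥ 3097/37.
11.375¹ = 11.375 falls short of 3097/37 but 11.375² = 129.390625 reaches it, so n = 2.

2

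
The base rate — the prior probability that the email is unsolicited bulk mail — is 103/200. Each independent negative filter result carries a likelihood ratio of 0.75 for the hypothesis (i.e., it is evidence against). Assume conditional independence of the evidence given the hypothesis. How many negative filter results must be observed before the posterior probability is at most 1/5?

6

Prior odds: 0.515 ÷ 0.485 = 103/97.
Likelihood ratio per negative filter result = 0.75.
Target odds: 0.2 ÷ 0.8 = 0.25.
Need (103/97) × 0.75ⁿ ≤ 0.25, i.e. 0.75ⁿ ≤ 97/412.
0.75⁵ = 243/1024 is still above 97/412 but 0.75⁶ = 729/4096 is at or below it, so n = 6.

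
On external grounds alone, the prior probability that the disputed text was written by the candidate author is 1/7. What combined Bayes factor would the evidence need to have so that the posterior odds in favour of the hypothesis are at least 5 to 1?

30

Prior odds = (1/7)/(6/7) = 1/6.
Target odds = 5.
Required Bayes factor = 5 ÷ (1/6) = 30.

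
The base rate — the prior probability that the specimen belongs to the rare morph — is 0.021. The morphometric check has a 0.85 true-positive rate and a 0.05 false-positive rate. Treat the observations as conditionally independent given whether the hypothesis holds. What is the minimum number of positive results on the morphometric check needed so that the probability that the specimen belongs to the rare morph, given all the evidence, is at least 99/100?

Prior odds: 0.021 ÷ 0.979 = 21/979.
Likelihood ratio of a positive result = 0.85/0.05 = 17.
Target posterior odds = 0.99/0.01 = 99.
Require 17ⁿ ≥ 99 ÷ (21/979) = 32307/7.
17² = 289 falls short of 32307/7 but 17³ = 4913 reaches it, so n = 3.

3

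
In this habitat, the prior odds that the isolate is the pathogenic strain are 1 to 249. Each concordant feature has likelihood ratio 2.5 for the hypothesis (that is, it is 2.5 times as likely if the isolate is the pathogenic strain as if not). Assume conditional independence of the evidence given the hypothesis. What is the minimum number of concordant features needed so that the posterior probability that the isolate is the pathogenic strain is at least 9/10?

Prior odds = 1/249.
Likelihood ratio per concordant feature = 2.5.
Target posterior odds = 0.9/0.1 = 9.
Need (1/249) × 2.5ⁿ ≥ 9, i.e. 2.5ⁿ ≥ 2241.
2.5⁸ = 390625/256 falls short of 2241 but 2.5⁹ = 1953125/512 reaches it, so n = 9.

9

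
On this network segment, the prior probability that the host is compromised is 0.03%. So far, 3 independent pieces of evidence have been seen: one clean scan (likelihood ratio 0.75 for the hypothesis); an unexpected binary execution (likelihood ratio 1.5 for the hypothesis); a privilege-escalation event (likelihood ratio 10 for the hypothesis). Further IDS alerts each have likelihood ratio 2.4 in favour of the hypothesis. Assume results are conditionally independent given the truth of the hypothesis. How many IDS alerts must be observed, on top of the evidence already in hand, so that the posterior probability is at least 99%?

12

Prior odds = 0.0003/0.9997 = 3/9997.
Combined Bayes factor of the evidence already in hand = 0.75 × 1.5 × 10 = 11.25.
Odds after that evidence = (3/9997) × 11.25 = 135/39988.
Target odds = 0.99/0.01 = 99.
Need 2.4ⁿ ≥ 99 ÷ (135/39988) = 439868/15.
2.4¹¹ ≈15216.8 falls short of 439868/15 but 2.4¹² ≈36520.3 reaches it, so n = 12.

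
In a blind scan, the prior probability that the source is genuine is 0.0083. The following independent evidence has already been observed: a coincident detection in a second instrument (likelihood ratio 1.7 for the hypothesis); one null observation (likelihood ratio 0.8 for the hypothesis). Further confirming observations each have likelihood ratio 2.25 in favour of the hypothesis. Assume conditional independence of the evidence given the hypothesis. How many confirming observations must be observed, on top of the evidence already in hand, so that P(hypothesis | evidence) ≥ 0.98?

11

Prior odds = 0.0083/0.9917 = 83/9917.
Combined Bayes factor of the evidence already in hand = 1.7 × 0.8 = 1.36.
Odds after that evidence = (83/9917) × 1.36 = 2822/247925.
Target odds = 0.98/0.02 = 49.
Need 2.25ⁿ ≥ 49 ÷ (2822/247925) = 12148325/2822.
2.25¹⁰ ≈3325.26 falls short of 12148325/2822 but 2.25¹¹ ≈7481.83 reaches it, so n = 11.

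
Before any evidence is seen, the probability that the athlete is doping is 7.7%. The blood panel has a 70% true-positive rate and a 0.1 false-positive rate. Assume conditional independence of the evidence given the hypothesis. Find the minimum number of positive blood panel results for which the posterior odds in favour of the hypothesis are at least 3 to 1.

2

Prior odds = 0.077/0.923 = 77/923.
Likelihood ratio of a positive result = 0.7/0.1 = 7.
Target odds = 3.
Need (77/923) × 7ⁿ ≥ 3, i.e. 7ⁿ ≥ 2769/77.
7¹ = 7 falls short of 2769/77 but 7² = 49 reaches it, so n = 2.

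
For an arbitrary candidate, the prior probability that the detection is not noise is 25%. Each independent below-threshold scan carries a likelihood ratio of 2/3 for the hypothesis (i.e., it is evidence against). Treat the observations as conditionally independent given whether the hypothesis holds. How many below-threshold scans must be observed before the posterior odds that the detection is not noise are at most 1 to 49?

7

Prior odds: 0.25 ÷ 0.75 = 1/3.
Likelihood ratio per below-threshold scan = 2/3.
Target odds = 1/49.
Require (2/3)ⁿ ≤ 1/49 ÷ (1/3) = 3/49.
(2/3)⁶ = 64/729 is still above 3/49 but (2/3)⁷ = 128/2187 is at or below it, so n = 7.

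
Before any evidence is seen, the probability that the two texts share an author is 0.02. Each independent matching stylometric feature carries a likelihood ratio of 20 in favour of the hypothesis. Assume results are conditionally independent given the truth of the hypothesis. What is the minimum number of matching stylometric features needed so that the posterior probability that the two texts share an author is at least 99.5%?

Prior odds: 0.02 ÷ 0.98 = 1/49.
Likelihood ratio per matching stylometric feature = 20.
Target posterior odds = 0.995/0.005 = 199.
Need (1/49) × 20ⁿ ≥ 199, i.e. 20ⁿ ≥ 9751.
20³ = 8000 falls short of 9751 but 20⁴ = 160000 reaches it, so n = 4.

4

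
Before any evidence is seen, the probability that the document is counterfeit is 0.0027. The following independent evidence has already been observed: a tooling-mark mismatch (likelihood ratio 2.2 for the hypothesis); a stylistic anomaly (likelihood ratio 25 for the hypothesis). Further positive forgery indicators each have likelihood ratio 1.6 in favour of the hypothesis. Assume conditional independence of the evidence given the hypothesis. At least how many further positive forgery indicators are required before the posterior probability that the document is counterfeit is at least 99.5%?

Prior odds = 0.0027/0.9973 = 27/9973.
Combined Bayes factor of the evidence already in hand = 2.2 × 25 = 55.
Odds after that evidence = (27/9973) × 55 = 1485/9973.
Target odds = 0.995/0.005 = 199.
Need 1.6ⁿ ≥ 199 ÷ (1485/9973) = 1984627/1485.
1.6¹⁵ ≈1152.92 falls short of 1984627/1485 but 1.6¹⁶ ≈1844.67 reaches it, so n = 16.

16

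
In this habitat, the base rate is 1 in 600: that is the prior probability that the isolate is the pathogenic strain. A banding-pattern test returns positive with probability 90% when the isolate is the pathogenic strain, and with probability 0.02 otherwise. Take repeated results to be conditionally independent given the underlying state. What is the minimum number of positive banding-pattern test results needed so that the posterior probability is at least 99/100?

3

Prior odds: (1/600) ÷ (599/600) = 1/599.
Likelihood ratio of a positive result = 0.9/0.02 = 45.
Target posterior odds = 0.99/0.01 = 99.
Require 45ⁿ ≥ 99 ÷ (1/599) = 59301.
45² = 2025 falls short of 59301 but 45³ = 91125 reaches it, so n = 3.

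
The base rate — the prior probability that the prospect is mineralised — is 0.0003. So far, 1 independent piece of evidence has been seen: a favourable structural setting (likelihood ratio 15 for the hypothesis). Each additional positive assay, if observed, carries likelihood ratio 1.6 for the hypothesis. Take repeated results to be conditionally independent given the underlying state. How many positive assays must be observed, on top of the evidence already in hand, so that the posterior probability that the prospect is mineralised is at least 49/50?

20

Prior odds = 0.0003/0.9997 = 3/9997.
Bayes factor of the evidence already in hand = 15.
Odds after that evidence = (3/9997) × 15 = 45/9997.
Target odds = 0.98/0.02 = 49.
Need 1.6ⁿ ≥ 49 ÷ (45/9997) = 489853/45.
1.6¹⁹ ≈7555.79 falls short of 489853/45 but 1.6²⁰ ≈12089.3 reaches it, so n = 20.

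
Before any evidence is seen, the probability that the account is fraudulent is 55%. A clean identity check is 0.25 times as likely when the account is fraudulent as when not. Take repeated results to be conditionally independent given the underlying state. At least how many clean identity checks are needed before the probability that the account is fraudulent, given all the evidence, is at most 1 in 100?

Prior odds: 0.55 ÷ 0.45 = 11/9.
Likelihood ratio per clean identity check = 0.25.
Target posterior odds = 0.01/0.99 = 1/99.
Require 0.25ⁿ ≤ 1/99 ÷ (11/9) = 1/121.
0.25³ = 0.015625 is still above 1/121 but 0.25⁴ = 0.00390625 is at or below it, so n = 4.

4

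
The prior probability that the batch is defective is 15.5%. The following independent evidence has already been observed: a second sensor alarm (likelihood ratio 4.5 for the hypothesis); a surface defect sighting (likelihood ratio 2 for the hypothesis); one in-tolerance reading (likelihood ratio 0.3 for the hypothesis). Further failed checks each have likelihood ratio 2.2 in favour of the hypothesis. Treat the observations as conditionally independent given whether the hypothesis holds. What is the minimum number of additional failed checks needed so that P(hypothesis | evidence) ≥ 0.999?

10

Prior odds = 0.155/0.845 = 31/169.
Combined Bayes factor of the evidence already in hand = 4.5 × 2 × 0.3 = 2.7.
Odds after that evidence = (31/169) × 2.7 = 837/1690.
Target odds = 0.999/0.001 = 999.
Need 2.2ⁿ ≥ 999 ÷ (837/1690) = 62530/31.
2.2⁹ ≈1207.27 falls short of 62530/31 but 2.2¹⁰ ≈2655.99 reaches it, so n = 10.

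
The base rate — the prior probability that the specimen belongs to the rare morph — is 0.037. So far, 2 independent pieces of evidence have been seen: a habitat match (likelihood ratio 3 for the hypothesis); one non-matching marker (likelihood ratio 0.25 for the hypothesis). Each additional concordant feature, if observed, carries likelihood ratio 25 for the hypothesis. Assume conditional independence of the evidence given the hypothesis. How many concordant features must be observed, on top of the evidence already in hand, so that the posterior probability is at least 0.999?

4

Prior odds = 0.037/0.963 = 37/963.
Combined Bayes factor of the evidence already in hand = 3 × 0.25 = 0.75.
Odds after that evidence = (37/963) × 0.75 = 37/1284.
Target odds = 0.999/0.001 = 999.
Need 25ⁿ ≥ 999 ÷ (37/1284) = 34668.
25³ = 15625 falls short of 34668 but 25⁴ = 390625 reaches it, so n = 4.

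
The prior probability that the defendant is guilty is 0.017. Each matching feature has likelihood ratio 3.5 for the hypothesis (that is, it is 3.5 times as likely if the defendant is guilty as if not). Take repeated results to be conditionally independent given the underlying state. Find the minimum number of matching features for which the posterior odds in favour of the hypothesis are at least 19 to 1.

Prior odds: 0.017 ÷ 0.983 = 17/983.
Likelihood ratio per matching feature = 3.5.
Target odds = 19.
Require 3.5ⁿ ≥ 19 ÷ (17/983) = 18677/17.
3.5⁵ = 525.21875 falls short of 18677/17 but 3.5⁶ = 1838.265625 reaches it, so n = 6.

6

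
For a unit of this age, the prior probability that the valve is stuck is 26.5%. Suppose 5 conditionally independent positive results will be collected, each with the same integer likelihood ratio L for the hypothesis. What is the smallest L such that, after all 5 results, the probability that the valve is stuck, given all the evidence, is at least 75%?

Prior odds = 0.265/0.735 = 53/147.
Target odds = 0.75/0.25 = 3.
Need L⁵ ≥ 3 ÷ (53/147) = 441/53.
1⁵ = 1 < 441/53 ≤ 32 = 2⁵, so L = 2.

2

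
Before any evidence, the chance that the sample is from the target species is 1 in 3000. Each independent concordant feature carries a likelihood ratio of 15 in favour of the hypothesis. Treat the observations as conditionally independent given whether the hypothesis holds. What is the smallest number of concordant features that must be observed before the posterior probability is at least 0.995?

5

Prior odds = (1/3000)/(2999/3000) = 1/2999.
Likelihood ratio per concordant feature = 15.
Target odds: 0.995 ÷ 0.005 = 199.
Need (1/2999) × 15ⁿ ≥ 199, i.e. 15ⁿ ≥ 596801.
15⁴ = 50625 falls short of 596801 but 15⁵ = 759375 reaches it, so n = 5.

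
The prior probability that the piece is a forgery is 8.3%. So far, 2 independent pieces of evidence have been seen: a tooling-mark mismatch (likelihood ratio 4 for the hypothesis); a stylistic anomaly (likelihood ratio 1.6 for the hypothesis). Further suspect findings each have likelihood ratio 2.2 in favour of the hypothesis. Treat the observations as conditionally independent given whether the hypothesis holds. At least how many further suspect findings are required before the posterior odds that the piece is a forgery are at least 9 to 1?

4

Prior odds = 0.083/0.917 = 83/917.
Combined Bayes factor of the evidence already in hand = 4 × 1.6 = 6.4.
Odds after that evidence = (83/917) × 6.4 = 2656/4585.
Target odds = 9.
Need 2.2ⁿ ≥ 9 ÷ (2656/4585) = 41265/2656.
2.2³ = 10.648 falls short of 41265/2656 but 2.2⁴ = 23.4256 reaches it, so n = 4.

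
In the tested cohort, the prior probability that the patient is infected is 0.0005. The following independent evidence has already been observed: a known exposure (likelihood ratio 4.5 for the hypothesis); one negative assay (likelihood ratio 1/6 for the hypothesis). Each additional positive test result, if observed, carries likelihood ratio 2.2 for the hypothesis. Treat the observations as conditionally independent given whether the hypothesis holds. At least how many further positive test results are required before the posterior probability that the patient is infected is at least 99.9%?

Prior odds = 0.0005/0.9995 = 1/1999.
Combined Bayes factor of the evidence already in hand = 4.5 × (1/6) = 0.75.
Odds after that evidence = (1/1999) × 0.75 = 3/7996.
Target odds = 0.999/0.001 = 999.
Need 2.2ⁿ ≥ 999 ÷ (3/7996) = 2662668.
2.2¹⁸ ≈1.4575e+06 falls short of 2662668 but 2.2¹⁹ ≈3.2065e+06 reaches it, so n = 19.

19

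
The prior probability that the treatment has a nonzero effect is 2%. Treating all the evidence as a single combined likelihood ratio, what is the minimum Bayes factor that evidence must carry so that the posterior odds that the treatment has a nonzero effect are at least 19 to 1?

931

Prior odds = 0.02/0.98 = 1/49.
Target odds = 19.
Required Bayes factor = 19 ÷ (1/49) = 931.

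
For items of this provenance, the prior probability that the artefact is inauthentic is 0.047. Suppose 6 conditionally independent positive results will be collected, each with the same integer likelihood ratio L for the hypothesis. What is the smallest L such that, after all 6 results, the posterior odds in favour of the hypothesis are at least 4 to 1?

3

Prior odds = 0.047/0.953 = 47/953.
Target odds = 4.
Need L⁶ ≥ 4 ÷ (47/953) = 3812/47.
2⁶ = 64 < 3812/47 ≤ 729 = 3⁶, so L = 3.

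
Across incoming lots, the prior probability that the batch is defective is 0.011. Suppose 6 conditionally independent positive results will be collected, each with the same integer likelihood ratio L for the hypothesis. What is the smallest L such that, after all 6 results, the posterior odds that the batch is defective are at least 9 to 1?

4

Prior odds = 0.011/0.989 = 11/989.
Target odds = 9.
Need L⁶ ≥ 9 ÷ (11/989) = 8901/11.
3⁶ = 729 < 8901/11 ≤ 4096 = 4⁶, so L = 4.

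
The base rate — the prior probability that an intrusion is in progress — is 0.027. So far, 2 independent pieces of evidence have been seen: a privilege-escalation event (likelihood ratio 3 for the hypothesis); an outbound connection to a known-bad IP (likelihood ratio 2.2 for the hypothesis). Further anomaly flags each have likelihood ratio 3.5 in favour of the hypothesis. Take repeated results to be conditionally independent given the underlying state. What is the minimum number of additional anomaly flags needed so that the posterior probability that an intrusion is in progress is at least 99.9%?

7

Prior odds = 0.027/0.973 = 27/973.
Combined Bayes factor of the evidence already in hand = 3 × 2.2 = 6.6.
Odds after that evidence = (27/973) × 6.6 = 891/4865.
Target odds = 0.999/0.001 = 999.
Need 3.5ⁿ ≥ 999 ÷ (891/4865) = 180005/33.
3.5⁶ = 1838.265625 falls short of 180005/33 but 3.5⁷ = 823543/128 reaches it, so n = 7.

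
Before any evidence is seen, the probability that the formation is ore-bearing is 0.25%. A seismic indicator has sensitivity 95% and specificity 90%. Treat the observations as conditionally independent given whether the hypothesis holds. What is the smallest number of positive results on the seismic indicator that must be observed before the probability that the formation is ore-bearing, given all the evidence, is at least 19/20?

4

Prior odds: 0.0025 ÷ 0.9975 = 1/399.
False-positive rate = 1 − 0.9 = 0.1; likelihood ratio of a positive = 0.95/0.1 = 9.5.
Target odds: 0.95 ÷ 0.05 = 19.
Need (1/399) × 9.5ⁿ ≥ 19, i.e. 9.5ⁿ ≥ 7581.
9.5³ = 857.375 falls short of 7581 but 9.5⁴ = 8145.0625 reaches it, so n = 4.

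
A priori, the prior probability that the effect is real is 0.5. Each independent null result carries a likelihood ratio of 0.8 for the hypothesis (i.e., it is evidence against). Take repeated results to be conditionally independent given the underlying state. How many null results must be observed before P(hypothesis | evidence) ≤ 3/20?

8

Prior odds = 0.5/0.5 = 1.
Likelihood ratio per null result = 0.8.
Target posterior odds = 0.15/0.85 = 3/17.
Require 0.8ⁿ ≤ 3/17 ÷ 1 = 3/17.
0.8⁷ = 16384/78125 is still above 3/17 but 0.8⁸ = 65536/390625 is at or below it, so n = 8.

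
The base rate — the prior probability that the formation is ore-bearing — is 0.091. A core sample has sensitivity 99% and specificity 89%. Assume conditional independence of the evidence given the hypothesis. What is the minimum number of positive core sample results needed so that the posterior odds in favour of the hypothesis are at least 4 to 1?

2

Prior odds = 0.091/0.909 = 91/909.
False-positive rate = 1 − 0.89 = 0.11; likelihood ratio of a positive = 0.99/0.11 = 9.
Target odds = 4.
Require 9ⁿ ≥ 4 ÷ (91/909) = 3636/91.
9¹ = 9 falls short of 3636/91 but 9² = 81 reaches it, so n = 2.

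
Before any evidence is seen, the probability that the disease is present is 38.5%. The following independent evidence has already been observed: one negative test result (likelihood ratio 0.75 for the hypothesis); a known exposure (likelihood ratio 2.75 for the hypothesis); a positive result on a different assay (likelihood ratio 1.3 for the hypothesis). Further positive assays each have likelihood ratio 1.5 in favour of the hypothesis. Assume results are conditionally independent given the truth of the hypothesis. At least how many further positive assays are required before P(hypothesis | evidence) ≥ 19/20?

Prior odds = 0.385/0.615 = 77/123.
Combined Bayes factor of the evidence already in hand = 0.75 × 2.75 × 1.3 = 2.68125.
Odds after that evidence = (77/123) × 2.68125 = 11011/6560.
Target odds = 0.95/0.05 = 19.
Need 1.5ⁿ ≥ 19 ÷ (11011/6560) = 124640/11011.
1.5⁵ = 7.59375 falls short of 124640/11011 but 1.5⁶ = 11.390625 reaches it, so n = 6.

6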